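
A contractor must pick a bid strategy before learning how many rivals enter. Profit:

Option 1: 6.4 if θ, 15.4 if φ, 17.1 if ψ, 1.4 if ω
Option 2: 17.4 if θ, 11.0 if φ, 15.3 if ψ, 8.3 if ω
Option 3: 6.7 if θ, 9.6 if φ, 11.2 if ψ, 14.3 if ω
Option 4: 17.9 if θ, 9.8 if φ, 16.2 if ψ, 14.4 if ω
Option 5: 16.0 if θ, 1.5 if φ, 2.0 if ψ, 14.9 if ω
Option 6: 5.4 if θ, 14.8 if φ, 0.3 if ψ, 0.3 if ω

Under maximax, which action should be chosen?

Option 4

Row maxima: Option 1=17.1, Option 2=17.4, Option 3=14.3, Option 4=17.9, Option 5=16.0, Option 6=14.8
Best best-case = 17.9 → Option 4.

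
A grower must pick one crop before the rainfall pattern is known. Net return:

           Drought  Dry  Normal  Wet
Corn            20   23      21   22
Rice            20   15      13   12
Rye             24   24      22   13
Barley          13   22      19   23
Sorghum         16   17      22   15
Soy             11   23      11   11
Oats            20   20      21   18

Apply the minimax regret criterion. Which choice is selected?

Column bests: Drought=24, Dry=24, Normal=22, Wet=23.
Corn regrets: 4, 1, 1, 1 → max 4
Rice regrets: 4, 9, 9, 11 → max 11
Rye regrets: 0, 0, 0, 10 → max 10
Barley regrets: 11, 2, 3, 0 → max 11
Sorghum regrets: 8, 7, 0, 8 → max 8
Soy regrets: 13, 1, 11, 12 → max 13
Oats regrets: 4, 4, 1, 5 → max 5
Smallest max regret = 4 → Corn.

Corn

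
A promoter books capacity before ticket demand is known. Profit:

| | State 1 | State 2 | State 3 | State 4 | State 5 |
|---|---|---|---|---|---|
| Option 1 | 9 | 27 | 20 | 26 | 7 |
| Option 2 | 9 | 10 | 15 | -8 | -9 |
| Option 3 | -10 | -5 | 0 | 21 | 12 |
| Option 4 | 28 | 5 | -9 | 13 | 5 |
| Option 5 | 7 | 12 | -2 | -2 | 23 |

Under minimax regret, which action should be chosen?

Option 1

Column bests: State 1=28, State 2=27, State 3=20, State 4=26, State 5=23.
Option 1 regrets: 19, 0, 0, 0, 16 → max 19
Option 2 regrets: 19, 17, 5, 34, 32 → max 34
Option 3 regrets: 38, 32, 20, 5, 11 → max 38
Option 4 regrets: 0, 22, 29, 13, 18 → max 29
Option 5 regrets: 21, 15, 22, 28, 0 → max 28
Smallest max regret = 19 → Option 1.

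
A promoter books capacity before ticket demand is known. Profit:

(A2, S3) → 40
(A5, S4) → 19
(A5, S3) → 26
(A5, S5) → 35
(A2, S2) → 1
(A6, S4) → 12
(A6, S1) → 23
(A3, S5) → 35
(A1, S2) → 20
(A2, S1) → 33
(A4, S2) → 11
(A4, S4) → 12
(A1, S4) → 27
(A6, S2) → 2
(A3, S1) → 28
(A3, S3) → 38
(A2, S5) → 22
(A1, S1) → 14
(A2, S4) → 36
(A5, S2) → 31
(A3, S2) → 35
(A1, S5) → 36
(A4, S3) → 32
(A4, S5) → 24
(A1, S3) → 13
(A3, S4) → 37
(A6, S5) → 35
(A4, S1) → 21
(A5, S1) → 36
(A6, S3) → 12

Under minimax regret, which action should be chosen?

Column bests: S1=36, S2=35, S3=40, S4=37, S5=36.
A1 regrets: 22, 15, 27, 10, 0 → max 27
A2 regrets: 3, 34, 0, 1, 14 → max 34
A3 regrets: 8, 0, 2, 0, 1 → max 8
A4 regrets: 15, 24, 8, 25, 12 → max 25
A5 regrets: 0, 4, 14, 18, 1 → max 18
A6 regrets: 13, 33, 28, 25, 1 → max 33
Smallest max regret = 8 → A3.

A3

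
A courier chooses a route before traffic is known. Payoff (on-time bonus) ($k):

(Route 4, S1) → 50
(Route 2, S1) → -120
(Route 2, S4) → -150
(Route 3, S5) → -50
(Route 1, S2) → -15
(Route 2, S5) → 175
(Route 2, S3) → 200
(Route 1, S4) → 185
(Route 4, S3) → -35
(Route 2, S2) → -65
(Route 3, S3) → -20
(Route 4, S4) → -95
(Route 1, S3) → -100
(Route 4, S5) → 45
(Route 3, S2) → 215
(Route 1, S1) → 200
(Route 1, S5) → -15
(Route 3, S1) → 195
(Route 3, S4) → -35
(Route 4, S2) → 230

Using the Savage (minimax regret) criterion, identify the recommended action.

Column bests: S1=200, S2=230, S3=200, S4=185, S5=175.
Route 1 regrets: 0, 245, 300, 0, 190 → max 300
Route 2 regrets: 320, 295, 0, 335, 0 → max 335
Route 3 regrets: 5, 15, 220, 220, 225 → max 225
Route 4 regrets: 150, 0, 235, 280, 130 → max 280
Smallest max regret = 225 → Route 3.

Route 3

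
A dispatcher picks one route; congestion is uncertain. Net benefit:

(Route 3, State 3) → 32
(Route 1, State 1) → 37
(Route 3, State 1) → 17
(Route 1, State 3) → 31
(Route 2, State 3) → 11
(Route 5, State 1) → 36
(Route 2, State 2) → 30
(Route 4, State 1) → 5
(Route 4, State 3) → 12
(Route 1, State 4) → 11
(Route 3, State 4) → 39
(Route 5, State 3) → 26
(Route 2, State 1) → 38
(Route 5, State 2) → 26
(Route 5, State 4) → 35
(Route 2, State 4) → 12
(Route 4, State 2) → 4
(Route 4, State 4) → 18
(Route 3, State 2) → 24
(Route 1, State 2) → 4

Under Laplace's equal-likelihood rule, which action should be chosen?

Route 5

Row averages: Route 1=20.75, Route 2=22.75, Route 3=28, Route 4=9.75, Route 5=30.75
Highest average = 30.75 → Route 5.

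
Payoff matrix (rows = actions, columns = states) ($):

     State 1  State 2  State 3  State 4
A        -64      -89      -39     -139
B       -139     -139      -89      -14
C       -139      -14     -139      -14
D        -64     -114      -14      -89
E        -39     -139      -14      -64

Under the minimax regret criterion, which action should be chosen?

Column bests: State 1=-39, State 2=-14, State 3=-14, State 4=-14.
A regrets: 25, 75, 25, 125 → max 125
B regrets: 100, 125, 75, 0 → max 125
C regrets: 100, 0, 125, 0 → max 125
D regrets: 25, 100, 0, 75 → max 100
E regrets: 0, 125, 0, 50 → max 125
Smallest max regret = 100 → D.

D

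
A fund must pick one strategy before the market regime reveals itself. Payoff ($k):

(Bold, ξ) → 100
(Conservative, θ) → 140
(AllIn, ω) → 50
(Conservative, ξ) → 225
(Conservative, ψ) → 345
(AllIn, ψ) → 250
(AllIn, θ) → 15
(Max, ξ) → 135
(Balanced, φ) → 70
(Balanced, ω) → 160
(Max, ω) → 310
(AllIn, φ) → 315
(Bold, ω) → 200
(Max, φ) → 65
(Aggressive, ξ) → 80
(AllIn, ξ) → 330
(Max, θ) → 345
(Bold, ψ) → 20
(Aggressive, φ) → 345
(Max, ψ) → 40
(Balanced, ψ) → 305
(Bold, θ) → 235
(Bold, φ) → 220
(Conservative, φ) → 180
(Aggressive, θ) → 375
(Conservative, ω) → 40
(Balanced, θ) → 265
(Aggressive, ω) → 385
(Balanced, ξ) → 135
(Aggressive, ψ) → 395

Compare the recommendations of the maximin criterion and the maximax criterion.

maximin → Aggressive; maximax → Aggressive (agree)

Row minima: Conservative=40, Balanced=70, Aggressive=80, Bold=20, AllIn=15, Max=40
Best worst-case = 80 → Aggressive.
Row maxima: Conservative=345, Balanced=305, Aggressive=395, Bold=235, AllIn=330, Max=345
Best best-case = 395 → Aggressive.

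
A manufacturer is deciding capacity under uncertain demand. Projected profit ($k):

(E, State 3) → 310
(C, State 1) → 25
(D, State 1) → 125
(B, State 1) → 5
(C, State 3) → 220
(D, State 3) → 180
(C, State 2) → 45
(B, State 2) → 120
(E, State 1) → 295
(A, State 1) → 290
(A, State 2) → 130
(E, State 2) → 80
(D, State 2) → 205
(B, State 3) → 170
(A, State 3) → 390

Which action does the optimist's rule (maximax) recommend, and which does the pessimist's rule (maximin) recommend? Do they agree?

maximax → A; maximin → A (agree)

Row maxima: A=390, B=170, C=220, D=205, E=310
Best best-case = 390 → A.
Row minima: A=130, B=5, C=25, D=125, E=80
Best worst-case = 130 → A.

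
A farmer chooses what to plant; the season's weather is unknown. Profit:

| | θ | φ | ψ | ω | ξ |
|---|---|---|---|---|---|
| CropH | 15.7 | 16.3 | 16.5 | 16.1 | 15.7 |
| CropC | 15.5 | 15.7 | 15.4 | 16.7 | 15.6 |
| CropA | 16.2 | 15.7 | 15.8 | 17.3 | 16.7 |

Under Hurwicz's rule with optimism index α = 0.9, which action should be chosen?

CropH: 0.9·16.5 + 0.1·15.7 = 16.42
CropC: 0.9·16.7 + 0.1·15.4 = 16.57
CropA: 0.9·17.3 + 0.1·15.7 = 17.14
Highest Hurwicz score = 17.14 → CropA.

CropA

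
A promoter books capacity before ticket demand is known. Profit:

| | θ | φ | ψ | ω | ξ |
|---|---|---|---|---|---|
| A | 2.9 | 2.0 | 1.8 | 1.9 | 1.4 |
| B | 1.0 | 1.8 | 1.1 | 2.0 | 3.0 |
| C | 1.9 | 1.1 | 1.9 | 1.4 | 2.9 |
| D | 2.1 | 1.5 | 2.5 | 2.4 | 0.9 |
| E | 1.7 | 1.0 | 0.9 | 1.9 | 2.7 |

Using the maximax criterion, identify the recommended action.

B

Row maxima: A=2.9, B=3.0, C=2.9, D=2.5, E=2.7
Best best-case = 3.0 → B.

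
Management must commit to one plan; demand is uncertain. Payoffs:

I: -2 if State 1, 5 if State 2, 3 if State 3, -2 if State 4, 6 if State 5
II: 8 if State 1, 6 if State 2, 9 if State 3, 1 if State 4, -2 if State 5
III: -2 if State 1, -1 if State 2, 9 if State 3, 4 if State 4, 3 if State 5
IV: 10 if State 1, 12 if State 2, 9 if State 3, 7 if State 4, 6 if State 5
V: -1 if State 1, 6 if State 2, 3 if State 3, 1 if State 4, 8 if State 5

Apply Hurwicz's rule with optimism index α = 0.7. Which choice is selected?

IV

I: 0.7·6 + 0.3·(-2) = 3.6
II: 0.7·9 + 0.3·(-2) = 5.7
III: 0.7·9 + 0.3·(-2) = 5.7
IV: 0.7·12 + 0.3·6 = 10.2
V: 0.7·8 + 0.3·(-1) = 5.3
Highest Hurwicz score = 10.2 → IV.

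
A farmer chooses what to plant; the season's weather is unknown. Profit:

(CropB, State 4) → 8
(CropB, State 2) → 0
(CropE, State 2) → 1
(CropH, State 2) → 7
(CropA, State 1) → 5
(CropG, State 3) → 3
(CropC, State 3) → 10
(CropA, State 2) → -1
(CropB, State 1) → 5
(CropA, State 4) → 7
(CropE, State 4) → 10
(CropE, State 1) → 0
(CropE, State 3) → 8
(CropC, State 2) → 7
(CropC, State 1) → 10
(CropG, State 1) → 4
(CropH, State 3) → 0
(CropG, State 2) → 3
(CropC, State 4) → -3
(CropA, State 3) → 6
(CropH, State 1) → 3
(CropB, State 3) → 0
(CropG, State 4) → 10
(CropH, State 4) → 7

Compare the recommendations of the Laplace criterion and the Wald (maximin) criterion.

Row averages: CropG=5, CropH=4.25, CropC=6, CropA=4.25, CropB=3.25, CropE=4.75
Highest average = 6 → CropC.
Row minima: CropG=3, CropH=0, CropC=-3, CropA=-1, CropB=0, CropE=0
Best worst-case = 3 → CropG.

laplace → CropC; maximin → CropG (disagree)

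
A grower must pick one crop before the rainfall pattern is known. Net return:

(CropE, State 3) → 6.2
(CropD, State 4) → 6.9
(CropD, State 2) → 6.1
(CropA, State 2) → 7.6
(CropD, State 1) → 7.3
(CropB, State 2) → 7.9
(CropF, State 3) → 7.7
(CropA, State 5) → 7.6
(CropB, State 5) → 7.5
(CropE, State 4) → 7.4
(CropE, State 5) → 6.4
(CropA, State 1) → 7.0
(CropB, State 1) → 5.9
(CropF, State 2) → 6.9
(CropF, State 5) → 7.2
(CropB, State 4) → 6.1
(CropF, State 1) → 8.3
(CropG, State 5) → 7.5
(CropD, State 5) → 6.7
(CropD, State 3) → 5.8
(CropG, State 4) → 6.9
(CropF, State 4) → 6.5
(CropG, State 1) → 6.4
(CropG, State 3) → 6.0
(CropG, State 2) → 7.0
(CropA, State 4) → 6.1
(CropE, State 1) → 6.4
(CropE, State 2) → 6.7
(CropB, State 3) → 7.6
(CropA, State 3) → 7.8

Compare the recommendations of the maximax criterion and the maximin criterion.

Row maxima: CropE=7.4, CropB=7.9, CropA=7.8, CropD=7.3, CropF=8.3, CropG=7.5
Best best-case = 8.3 → CropF.
Row minima: CropE=6.2, CropB=5.9, CropA=6.1, CropD=5.8, CropF=6.5, CropG=6.0
Best worst-case = 6.5 → CropF.

maximax → CropF; maximin → CropF (agree)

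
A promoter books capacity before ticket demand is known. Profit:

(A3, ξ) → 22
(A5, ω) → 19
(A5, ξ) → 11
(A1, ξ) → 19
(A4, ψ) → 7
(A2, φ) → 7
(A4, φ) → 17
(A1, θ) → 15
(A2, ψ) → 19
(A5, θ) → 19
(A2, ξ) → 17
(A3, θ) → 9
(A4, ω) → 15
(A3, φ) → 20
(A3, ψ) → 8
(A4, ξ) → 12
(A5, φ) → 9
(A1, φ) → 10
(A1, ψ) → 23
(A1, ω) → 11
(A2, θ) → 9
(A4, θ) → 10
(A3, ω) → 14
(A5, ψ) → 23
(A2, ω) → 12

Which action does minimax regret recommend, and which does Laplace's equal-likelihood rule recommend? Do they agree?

Column bests: θ=19, φ=20, ψ=23, ω=19, ξ=22.
A1 regrets: 4, 10, 0, 8, 3 → max 10
A2 regrets: 10, 13, 4, 7, 5 → max 13
A3 regrets: 10, 0, 15, 5, 0 → max 15
A4 regrets: 9, 3, 16, 4, 10 → max 16
A5 regrets: 0, 11, 0, 0, 11 → max 11
Smallest max regret = 10 → A1.
Row averages: A1=15.6, A2=12.8, A3=14.6, A4=12.2, A5=16.2
Highest average = 16.2 → A5.

minimax regret → A1; laplace → A5 (disagree)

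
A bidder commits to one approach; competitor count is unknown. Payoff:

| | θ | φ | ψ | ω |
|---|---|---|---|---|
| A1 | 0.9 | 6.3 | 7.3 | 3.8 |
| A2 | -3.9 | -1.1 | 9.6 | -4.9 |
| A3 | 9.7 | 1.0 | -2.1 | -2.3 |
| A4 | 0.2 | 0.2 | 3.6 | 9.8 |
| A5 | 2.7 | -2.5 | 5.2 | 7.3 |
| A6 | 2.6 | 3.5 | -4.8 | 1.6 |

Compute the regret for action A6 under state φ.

2.8

Best payoff under φ is 6.3.
Regret = 6.3 − 3.5 = 2.8.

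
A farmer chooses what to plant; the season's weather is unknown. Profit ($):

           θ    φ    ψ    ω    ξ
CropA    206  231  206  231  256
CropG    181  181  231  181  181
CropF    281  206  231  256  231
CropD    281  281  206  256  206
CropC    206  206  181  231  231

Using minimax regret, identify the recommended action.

Column bests: θ=281, φ=281, ψ=231, ω=256, ξ=256.
CropA regrets: 75, 50, 25, 25, 0 → max 75
CropG regrets: 100, 100, 0, 75, 75 → max 100
CropF regrets: 0, 75, 0, 0, 25 → max 75
CropD regrets: 0, 0, 25, 0, 50 → max 50
CropC regrets: 75, 75, 50, 25, 25 → max 75
Smallest max regret = 50 → CropD.

CropD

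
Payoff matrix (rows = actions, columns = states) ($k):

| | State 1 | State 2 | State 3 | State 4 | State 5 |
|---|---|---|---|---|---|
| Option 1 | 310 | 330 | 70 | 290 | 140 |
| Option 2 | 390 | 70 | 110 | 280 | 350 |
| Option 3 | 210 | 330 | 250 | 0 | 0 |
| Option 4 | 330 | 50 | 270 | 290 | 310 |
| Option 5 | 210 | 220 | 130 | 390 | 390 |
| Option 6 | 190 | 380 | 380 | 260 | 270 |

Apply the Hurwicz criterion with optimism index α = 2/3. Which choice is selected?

Option 6

Option 1: 2/3·330 + 1/3·70 = 730/3
Option 2: 2/3·390 + 1/3·70 = 850/3
Option 3: 2/3·330 + 1/3·0 = 220
Option 4: 2/3·330 + 1/3·50 = 710/3
Option 5: 2/3·390 + 1/3·130 = 910/3
Option 6: 2/3·380 + 1/3·190 = 950/3
Highest Hurwicz score = 950/3 → Option 6.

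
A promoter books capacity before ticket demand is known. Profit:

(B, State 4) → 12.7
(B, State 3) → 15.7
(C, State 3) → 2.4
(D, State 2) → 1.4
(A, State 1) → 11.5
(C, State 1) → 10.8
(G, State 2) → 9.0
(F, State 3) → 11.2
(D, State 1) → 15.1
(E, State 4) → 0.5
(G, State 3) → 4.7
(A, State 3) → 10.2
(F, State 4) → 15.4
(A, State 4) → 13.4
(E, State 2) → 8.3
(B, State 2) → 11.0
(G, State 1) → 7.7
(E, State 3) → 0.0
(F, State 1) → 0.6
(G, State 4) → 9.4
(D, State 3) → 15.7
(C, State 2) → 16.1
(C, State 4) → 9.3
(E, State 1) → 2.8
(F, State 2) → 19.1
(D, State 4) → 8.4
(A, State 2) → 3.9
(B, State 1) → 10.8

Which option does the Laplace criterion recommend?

Row averages: A=9.75, B=12.55, C=9.65, D=10.15, E=2.9, F=11.575, G=7.7
Highest average = 12.55 → B.

B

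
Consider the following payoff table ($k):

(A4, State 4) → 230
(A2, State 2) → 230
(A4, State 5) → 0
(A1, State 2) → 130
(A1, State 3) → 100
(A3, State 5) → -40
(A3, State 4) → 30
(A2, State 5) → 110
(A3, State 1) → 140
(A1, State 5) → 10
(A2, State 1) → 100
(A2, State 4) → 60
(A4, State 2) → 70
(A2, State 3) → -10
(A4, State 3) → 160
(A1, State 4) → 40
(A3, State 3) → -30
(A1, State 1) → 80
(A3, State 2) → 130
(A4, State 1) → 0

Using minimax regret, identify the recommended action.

Column bests: State 1=140, State 2=230, State 3=160, State 4=230, State 5=110.
A1 regrets: 60, 100, 60, 190, 100 → max 190
A2 regrets: 40, 0, 170, 170, 0 → max 170
A3 regrets: 0, 100, 190, 200, 150 → max 200
A4 regrets: 140, 160, 0, 0, 110 → max 160
Smallest max regret = 160 → A4.

A4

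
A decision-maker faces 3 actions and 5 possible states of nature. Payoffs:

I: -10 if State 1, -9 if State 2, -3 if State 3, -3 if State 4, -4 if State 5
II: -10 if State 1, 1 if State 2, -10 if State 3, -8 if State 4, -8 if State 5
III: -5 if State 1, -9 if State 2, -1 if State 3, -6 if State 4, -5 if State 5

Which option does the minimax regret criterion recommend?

Column bests: State 1=-5, State 2=1, State 3=-1, State 4=-3, State 5=-4.
I regrets: 5, 10, 2, 0, 0 → max 10
II regrets: 5, 0, 9, 5, 4 → max 9
III regrets: 0, 10, 0, 3, 1 → max 10
Smallest max regret = 9 → II.

II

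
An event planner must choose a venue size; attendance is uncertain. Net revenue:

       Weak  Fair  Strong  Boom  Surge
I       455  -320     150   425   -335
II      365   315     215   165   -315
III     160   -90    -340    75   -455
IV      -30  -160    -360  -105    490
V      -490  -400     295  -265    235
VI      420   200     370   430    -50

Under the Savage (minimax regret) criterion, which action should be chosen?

Column bests: Weak=455, Fair=315, Strong=370, Boom=430, Surge=490.
I regrets: 0, 635, 220, 5, 825 → max 825
II regrets: 90, 0, 155, 265, 805 → max 805
III regrets: 295, 405, 710, 355, 945 → max 945
IV regrets: 485, 475, 730, 535, 0 → max 730
V regrets: 945, 715, 75, 695, 255 → max 945
VI regrets: 35, 115, 0, 0, 540 → max 540
Smallest max regret = 540 → VI.

VI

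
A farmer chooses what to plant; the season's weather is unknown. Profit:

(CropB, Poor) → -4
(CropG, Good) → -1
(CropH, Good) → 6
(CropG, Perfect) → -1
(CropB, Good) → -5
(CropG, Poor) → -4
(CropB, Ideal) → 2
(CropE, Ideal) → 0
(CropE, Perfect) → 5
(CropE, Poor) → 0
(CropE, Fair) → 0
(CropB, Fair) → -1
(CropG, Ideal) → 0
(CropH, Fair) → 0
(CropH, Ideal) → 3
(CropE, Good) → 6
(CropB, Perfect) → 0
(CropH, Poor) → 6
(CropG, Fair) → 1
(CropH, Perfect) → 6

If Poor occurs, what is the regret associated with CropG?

Best payoff under Poor is 6.
Regret = 6 − (-4) = 10.

10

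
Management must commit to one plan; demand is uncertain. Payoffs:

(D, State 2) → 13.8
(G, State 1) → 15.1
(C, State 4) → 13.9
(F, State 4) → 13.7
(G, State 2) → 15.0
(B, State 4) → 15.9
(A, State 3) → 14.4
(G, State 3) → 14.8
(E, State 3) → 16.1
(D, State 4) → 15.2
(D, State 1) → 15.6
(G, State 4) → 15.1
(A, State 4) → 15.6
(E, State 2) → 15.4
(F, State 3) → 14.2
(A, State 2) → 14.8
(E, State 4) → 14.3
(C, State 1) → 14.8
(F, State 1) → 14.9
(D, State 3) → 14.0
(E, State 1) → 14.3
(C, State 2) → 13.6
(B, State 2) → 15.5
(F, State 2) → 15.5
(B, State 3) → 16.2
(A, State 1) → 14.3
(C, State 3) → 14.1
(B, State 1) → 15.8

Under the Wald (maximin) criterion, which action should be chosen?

B

Row minima: A=14.3, B=15.5, C=13.6, D=13.8, E=14.3, F=13.7, G=14.8
Best worst-case = 15.5 → B.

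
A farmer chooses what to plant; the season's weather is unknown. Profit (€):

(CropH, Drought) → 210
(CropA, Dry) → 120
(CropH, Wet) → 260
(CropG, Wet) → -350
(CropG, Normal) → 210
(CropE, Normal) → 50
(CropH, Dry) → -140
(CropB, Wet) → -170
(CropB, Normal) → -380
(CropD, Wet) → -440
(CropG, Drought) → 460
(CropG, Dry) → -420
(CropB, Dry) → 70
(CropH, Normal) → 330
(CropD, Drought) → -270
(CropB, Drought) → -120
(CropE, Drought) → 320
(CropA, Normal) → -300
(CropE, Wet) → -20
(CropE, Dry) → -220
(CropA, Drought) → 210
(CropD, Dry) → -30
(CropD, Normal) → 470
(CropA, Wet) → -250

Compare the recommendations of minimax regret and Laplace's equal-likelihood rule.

Column bests: Drought=460, Dry=120, Normal=470, Wet=260.
CropD regrets: 730, 150, 0, 700 → max 730
CropA regrets: 250, 0, 770, 510 → max 770
CropB regrets: 580, 50, 850, 430 → max 850
CropE regrets: 140, 340, 420, 280 → max 420
CropG regrets: 0, 540, 260, 610 → max 610
CropH regrets: 250, 260, 140, 0 → max 260
Smallest max regret = 260 → CropH.
Row averages: CropD=-67.5, CropA=-55, CropB=-150, CropE=32.5, CropG=-25, CropH=165
Highest average = 165 → CropH.

minimax regret → CropH; laplace → CropH (agree)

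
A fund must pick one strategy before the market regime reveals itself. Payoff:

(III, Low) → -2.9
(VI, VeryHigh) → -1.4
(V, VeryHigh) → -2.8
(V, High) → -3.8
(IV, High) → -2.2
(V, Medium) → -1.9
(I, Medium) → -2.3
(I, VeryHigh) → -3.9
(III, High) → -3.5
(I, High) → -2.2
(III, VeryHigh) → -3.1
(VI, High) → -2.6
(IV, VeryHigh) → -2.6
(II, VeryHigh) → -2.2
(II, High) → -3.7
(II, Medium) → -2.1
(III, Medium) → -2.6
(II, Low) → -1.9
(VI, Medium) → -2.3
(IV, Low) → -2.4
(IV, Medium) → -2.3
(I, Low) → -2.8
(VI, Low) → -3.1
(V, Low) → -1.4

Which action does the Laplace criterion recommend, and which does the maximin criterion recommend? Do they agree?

laplace → VI; maximin → IV (disagree)

Row averages: I=-2.8, II=-2.475, III=-3.025, IV=-2.375, V=-2.475, VI=-2.35
Highest average = -2.35 → VI.
Row minima: I=-3.9, II=-3.7, III=-3.5, IV=-2.6, V=-3.8, VI=-3.1
Best worst-case = -2.6 → IV.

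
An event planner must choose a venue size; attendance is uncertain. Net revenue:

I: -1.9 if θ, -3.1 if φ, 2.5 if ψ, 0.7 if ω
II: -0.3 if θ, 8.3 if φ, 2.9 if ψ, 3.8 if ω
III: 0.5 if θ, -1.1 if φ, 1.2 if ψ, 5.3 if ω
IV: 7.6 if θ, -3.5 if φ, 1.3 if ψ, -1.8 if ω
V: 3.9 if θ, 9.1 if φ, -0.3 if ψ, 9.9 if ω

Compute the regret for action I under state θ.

Best payoff under θ is 7.6.
Regret = 7.6 − (-1.9) = 9.5.

9.5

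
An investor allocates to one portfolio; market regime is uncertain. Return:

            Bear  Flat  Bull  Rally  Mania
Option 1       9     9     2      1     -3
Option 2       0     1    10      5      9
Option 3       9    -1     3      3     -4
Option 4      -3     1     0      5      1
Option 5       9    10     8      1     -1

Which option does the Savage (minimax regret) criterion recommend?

Column bests: Bear=9, Flat=10, Bull=10, Rally=5, Mania=9.
Option 1 regrets: 0, 1, 8, 4, 12 → max 12
Option 2 regrets: 9, 9, 0, 0, 0 → max 9
Option 3 regrets: 0, 11, 7, 2, 13 → max 13
Option 4 regrets: 12, 9, 10, 0, 8 → max 12
Option 5 regrets: 0, 0, 2, 4, 10 → max 10
Smallest max regret = 9 → Option 2.

Option 2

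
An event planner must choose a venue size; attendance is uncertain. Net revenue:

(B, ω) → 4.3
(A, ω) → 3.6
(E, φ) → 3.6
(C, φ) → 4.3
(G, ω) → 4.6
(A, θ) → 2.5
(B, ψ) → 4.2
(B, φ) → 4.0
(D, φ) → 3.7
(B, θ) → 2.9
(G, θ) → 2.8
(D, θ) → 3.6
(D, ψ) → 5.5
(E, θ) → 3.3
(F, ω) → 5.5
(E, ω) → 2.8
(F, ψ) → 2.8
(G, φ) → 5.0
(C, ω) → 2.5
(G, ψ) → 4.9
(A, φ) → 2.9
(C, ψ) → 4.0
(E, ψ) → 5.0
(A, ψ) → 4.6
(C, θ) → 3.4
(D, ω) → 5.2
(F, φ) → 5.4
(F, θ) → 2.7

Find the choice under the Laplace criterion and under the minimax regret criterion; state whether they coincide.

Row averages: A=3.4, B=3.85, C=3.55, D=4.5, E=3.675, F=4.1, G=4.325
Highest average = 4.5 → D.
Column bests: θ=3.6, φ=5.4, ψ=5.5, ω=5.5.
A regrets: 1.1, 2.5, 0.9, 1.9 → max 2.5
B regrets: 0.7, 1.4, 1.3, 1.2 → max 1.4
C regrets: 0.2, 1.1, 1.5, 3.0 → max 3.0
D regrets: 0.0, 1.7, 0.0, 0.3 → max 1.7
E regrets: 0.3, 1.8, 0.5, 2.7 → max 2.7
F regrets: 0.9, 0.0, 2.7, 0.0 → max 2.7
G regrets: 0.8, 0.4, 0.6, 0.9 → max 0.9
Smallest max regret = 0.9 → G.

laplace → D; minimax regret → G (disagree)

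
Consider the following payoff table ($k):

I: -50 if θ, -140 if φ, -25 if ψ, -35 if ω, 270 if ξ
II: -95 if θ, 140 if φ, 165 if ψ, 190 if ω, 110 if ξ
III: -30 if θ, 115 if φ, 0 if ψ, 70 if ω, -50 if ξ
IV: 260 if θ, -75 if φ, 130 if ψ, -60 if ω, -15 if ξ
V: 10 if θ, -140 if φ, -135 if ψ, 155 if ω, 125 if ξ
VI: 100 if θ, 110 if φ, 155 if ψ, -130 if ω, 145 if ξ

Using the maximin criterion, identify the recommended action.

III

Row minima: I=-140, II=-95, III=-50, IV=-75, V=-140, VI=-130
Best worst-case = -50 → III.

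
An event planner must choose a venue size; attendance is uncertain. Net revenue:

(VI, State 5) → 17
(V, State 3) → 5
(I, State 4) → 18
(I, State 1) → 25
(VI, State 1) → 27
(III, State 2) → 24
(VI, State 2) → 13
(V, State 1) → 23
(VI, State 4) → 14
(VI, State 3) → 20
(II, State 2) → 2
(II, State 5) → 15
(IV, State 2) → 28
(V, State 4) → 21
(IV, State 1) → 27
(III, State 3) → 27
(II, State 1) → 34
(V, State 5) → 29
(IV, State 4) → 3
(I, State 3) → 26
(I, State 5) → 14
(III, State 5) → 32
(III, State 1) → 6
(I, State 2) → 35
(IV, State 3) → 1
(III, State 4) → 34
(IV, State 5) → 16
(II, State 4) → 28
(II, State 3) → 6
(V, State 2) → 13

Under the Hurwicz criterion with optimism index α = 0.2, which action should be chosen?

I: 0.2·35 + 0.8·14 = 18.2
II: 0.2·34 + 0.8·2 = 8.4
III: 0.2·34 + 0.8·6 = 11.6
IV: 0.2·28 + 0.8·1 = 6.4
V: 0.2·29 + 0.8·5 = 9.8
VI: 0.2·27 + 0.8·13 = 15.8
Highest Hurwicz score = 18.2 → I.

I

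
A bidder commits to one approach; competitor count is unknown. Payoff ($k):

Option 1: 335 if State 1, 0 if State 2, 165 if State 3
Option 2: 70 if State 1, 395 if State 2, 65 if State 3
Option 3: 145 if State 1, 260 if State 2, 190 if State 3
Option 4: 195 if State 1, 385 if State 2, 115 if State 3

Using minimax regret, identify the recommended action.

Column bests: State 1=335, State 2=395, State 3=190.
Option 1 regrets: 0, 395, 25 → max 395
Option 2 regrets: 265, 0, 125 → max 265
Option 3 regrets: 190, 135, 0 → max 190
Option 4 regrets: 140, 10, 75 → max 140
Smallest max regret = 140 → Option 4.

Option 4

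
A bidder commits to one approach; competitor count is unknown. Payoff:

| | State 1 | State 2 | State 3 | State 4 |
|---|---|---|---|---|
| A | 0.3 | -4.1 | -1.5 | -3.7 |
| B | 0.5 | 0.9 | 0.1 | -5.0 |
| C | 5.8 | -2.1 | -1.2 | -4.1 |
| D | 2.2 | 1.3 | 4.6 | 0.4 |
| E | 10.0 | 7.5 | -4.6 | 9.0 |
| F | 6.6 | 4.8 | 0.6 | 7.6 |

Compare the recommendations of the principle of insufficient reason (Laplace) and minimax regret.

laplace → E; minimax regret → F (disagree)

Row averages: A=-2.25, B=-0.875, C=-0.4, D=2.125, E=5.475, F=4.9
Highest average = 5.475 → E.
Column bests: State 1=10.0, State 2=7.5, State 3=4.6, State 4=9.0.
A regrets: 9.7, 11.6, 6.1, 12.7 → max 12.7
B regrets: 9.5, 6.6, 4.5, 14.0 → max 14.0
C regrets: 4.2, 9.6, 5.8, 13.1 → max 13.1
D regrets: 7.8, 6.2, 0.0, 8.6 → max 8.6
E regrets: 0.0, 0.0, 9.2, 0.0 → max 9.2
F regrets: 3.4, 2.7, 4.0, 1.4 → max 4.0
Smallest max regret = 4.0 → F.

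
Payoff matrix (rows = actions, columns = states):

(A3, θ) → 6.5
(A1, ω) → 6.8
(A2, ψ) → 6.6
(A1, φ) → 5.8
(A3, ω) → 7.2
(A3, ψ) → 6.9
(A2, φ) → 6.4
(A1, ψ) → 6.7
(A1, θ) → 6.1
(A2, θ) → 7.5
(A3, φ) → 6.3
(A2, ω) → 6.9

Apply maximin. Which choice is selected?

Row minima: A1=5.8, A2=6.4, A3=6.3
Best worst-case = 6.4 → A2.

A2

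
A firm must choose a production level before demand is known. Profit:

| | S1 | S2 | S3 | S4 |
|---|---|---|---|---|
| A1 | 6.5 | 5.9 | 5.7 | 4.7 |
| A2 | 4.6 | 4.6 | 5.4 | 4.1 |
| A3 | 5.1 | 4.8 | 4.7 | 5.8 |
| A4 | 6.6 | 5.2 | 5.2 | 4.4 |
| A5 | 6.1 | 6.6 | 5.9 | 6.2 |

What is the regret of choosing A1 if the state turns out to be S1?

Best payoff under S1 is 6.6.
Regret = 6.6 − 6.5 = 0.1.

0.1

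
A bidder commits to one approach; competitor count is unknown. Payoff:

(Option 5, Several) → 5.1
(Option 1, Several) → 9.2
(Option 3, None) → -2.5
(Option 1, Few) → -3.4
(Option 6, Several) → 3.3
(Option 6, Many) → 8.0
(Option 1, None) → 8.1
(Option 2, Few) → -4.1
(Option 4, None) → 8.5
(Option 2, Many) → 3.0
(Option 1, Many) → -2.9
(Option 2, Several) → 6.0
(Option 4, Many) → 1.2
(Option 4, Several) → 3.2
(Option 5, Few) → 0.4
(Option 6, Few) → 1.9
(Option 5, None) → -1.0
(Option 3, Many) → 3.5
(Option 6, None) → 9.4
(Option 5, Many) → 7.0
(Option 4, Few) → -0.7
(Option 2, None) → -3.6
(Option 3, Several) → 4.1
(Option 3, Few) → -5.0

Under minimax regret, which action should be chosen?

Option 6

Column bests: None=9.4, Few=1.9, Several=9.2, Many=8.0.
Option 1 regrets: 1.3, 5.3, 0.0, 10.9 → max 10.9
Option 2 regrets: 13.0, 6.0, 3.2, 5.0 → max 13.0
Option 3 regrets: 11.9, 6.9, 5.1, 4.5 → max 11.9
Option 4 regrets: 0.9, 2.6, 6.0, 6.8 → max 6.8
Option 5 regrets: 10.4, 1.5, 4.1, 1.0 → max 10.4
Option 6 regrets: 0.0, 0.0, 5.9, 0.0 → max 5.9
Smallest max regret = 5.9 → Option 6.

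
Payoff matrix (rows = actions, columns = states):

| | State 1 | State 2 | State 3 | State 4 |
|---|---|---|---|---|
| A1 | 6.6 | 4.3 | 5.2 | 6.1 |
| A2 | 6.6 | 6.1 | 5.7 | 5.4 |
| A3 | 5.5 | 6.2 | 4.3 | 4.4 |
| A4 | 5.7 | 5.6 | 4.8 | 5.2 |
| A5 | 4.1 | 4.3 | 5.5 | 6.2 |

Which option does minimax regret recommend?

Column bests: State 1=6.6, State 2=6.2, State 3=5.7, State 4=6.2.
A1 regrets: 0.0, 1.9, 0.5, 0.1 → max 1.9
A2 regrets: 0.0, 0.1, 0.0, 0.8 → max 0.8
A3 regrets: 1.1, 0.0, 1.4, 1.8 → max 1.8
A4 regrets: 0.9, 0.6, 0.9, 1.0 → max 1.0
A5 regrets: 2.5, 1.9, 0.2, 0.0 → max 2.5
Smallest max regret = 0.8 → A2.

A2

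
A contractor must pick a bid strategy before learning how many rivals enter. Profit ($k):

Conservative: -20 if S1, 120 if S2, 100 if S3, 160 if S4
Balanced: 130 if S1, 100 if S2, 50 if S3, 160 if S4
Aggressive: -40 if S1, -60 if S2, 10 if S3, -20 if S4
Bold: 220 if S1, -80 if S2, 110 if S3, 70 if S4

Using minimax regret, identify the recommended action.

Balanced

Column bests: S1=220, S2=120, S3=110, S4=160.
Conservative regrets: 240, 0, 10, 0 → max 240
Balanced regrets: 90, 20, 60, 0 → max 90
Aggressive regrets: 260, 180, 100, 180 → max 260
Bold regrets: 0, 200, 0, 90 → max 200
Smallest max regret = 90 → Balanced.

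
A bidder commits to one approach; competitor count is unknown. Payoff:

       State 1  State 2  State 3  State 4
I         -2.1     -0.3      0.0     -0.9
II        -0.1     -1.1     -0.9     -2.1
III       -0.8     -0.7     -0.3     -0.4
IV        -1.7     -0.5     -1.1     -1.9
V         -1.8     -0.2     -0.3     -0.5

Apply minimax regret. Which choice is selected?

Column bests: State 1=-0.1, State 2=-0.2, State 3=0.0, State 4=-0.4.
I regrets: 2.0, 0.1, 0.0, 0.5 → max 2.0
II regrets: 0.0, 0.9, 0.9, 1.7 → max 1.7
III regrets: 0.7, 0.5, 0.3, 0.0 → max 0.7
IV regrets: 1.6, 0.3, 1.1, 1.5 → max 1.6
V regrets: 1.7, 0.0, 0.3, 0.1 → max 1.7
Smallest max regret = 0.7 → III.

III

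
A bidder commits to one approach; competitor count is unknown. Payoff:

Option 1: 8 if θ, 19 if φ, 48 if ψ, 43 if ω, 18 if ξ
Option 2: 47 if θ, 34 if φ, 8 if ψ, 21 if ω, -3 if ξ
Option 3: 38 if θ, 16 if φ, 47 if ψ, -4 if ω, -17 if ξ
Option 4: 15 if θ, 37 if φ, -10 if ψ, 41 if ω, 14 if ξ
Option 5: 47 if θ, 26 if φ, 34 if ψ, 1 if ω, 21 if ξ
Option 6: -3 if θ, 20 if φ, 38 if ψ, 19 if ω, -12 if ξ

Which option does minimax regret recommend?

Column bests: θ=47, φ=37, ψ=48, ω=43, ξ=21.
Option 1 regrets: 39, 18, 0, 0, 3 → max 39
Option 2 regrets: 0, 3, 40, 22, 24 → max 40
Option 3 regrets: 9, 21, 1, 47, 38 → max 47
Option 4 regrets: 32, 0, 58, 2, 7 → max 58
Option 5 regrets: 0, 11, 14, 42, 0 → max 42
Option 6 regrets: 50, 17, 10, 24, 33 → max 50
Smallest max regret = 39 → Option 1.

Option 1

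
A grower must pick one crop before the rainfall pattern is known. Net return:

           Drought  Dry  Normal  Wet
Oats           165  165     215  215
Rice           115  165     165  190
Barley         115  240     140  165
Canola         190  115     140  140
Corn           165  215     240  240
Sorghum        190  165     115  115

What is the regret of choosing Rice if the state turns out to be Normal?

75

Best payoff under Normal is 240.
Regret = 240 − 165 = 75.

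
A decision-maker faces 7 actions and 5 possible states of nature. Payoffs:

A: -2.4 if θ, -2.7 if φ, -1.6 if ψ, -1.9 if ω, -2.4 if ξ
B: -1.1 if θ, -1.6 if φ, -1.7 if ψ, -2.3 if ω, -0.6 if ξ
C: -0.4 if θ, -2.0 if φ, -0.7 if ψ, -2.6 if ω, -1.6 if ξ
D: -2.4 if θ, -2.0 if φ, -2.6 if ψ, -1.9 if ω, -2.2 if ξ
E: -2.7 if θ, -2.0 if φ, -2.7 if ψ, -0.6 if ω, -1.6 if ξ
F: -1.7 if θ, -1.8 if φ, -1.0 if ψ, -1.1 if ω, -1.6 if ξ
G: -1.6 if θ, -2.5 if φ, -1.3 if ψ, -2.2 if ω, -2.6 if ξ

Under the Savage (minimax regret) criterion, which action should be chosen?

Column bests: θ=-0.4, φ=-1.6, ψ=-0.7, ω=-0.6, ξ=-0.6.
A regrets: 2.0, 1.1, 0.9, 1.3, 1.8 → max 2.0
B regrets: 0.7, 0.0, 1.0, 1.7, 0.0 → max 1.7
C regrets: 0.0, 0.4, 0.0, 2.0, 1.0 → max 2.0
D regrets: 2.0, 0.4, 1.9, 1.3, 1.6 → max 2.0
E regrets: 2.3, 0.4, 2.0, 0.0, 1.0 → max 2.3
F regrets: 1.3, 0.2, 0.3, 0.5, 1.0 → max 1.3
G regrets: 1.2, 0.9, 0.6, 1.6, 2.0 → max 2.0
Smallest max regret = 1.3 → F.

F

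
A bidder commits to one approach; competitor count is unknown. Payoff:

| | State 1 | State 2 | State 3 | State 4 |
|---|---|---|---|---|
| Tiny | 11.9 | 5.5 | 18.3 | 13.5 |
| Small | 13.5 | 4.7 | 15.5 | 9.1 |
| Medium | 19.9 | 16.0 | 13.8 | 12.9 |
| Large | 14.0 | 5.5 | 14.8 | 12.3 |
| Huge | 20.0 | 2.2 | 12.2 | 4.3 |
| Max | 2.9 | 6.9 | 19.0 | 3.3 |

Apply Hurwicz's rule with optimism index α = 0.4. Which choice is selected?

Medium

Tiny: 0.4·18.3 + 0.6·5.5 = 10.62
Small: 0.4·15.5 + 0.6·4.7 = 9.02
Medium: 0.4·19.9 + 0.6·12.9 = 15.7
Large: 0.4·14.8 + 0.6·5.5 = 9.22
Huge: 0.4·20.0 + 0.6·2.2 = 9.32
Max: 0.4·19.0 + 0.6·2.9 = 9.34
Highest Hurwicz score = 15.7 → Medium.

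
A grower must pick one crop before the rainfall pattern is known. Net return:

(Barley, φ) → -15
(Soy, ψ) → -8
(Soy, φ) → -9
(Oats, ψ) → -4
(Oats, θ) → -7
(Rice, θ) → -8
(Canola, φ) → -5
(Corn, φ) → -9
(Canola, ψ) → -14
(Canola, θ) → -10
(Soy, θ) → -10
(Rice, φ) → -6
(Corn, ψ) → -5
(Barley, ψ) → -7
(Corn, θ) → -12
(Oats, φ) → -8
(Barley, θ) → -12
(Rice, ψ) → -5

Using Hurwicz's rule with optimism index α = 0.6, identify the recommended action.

Oats

Soy: 0.6·(-8) + 0.4·(-10) = -8.8
Corn: 0.6·(-5) + 0.4·(-12) = -7.8
Oats: 0.6·(-4) + 0.4·(-8) = -5.6
Barley: 0.6·(-7) + 0.4·(-15) = -10.2
Rice: 0.6·(-5) + 0.4·(-8) = -6.2
Canola: 0.6·(-5) + 0.4·(-14) = -8.6
Highest Hurwicz score = -5.6 → Oats.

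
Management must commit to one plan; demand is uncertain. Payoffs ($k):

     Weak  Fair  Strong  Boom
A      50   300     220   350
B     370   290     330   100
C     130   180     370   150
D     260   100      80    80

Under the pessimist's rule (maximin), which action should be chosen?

C

Row minima: A=50, B=100, C=130, D=80
Best worst-case = 130 → C.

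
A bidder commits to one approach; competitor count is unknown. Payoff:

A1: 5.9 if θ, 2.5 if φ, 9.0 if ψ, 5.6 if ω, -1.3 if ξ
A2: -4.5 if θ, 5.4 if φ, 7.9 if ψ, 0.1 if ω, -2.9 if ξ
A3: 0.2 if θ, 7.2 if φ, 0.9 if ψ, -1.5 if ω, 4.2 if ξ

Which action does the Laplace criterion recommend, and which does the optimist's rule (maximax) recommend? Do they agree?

Row averages: A1=4.34, A2=1.2, A3=2.2
Highest average = 4.34 → A1.
Row maxima: A1=9.0, A2=7.9, A3=7.2
Best best-case = 9.0 → A1.

laplace → A1; maximax → A1 (agree)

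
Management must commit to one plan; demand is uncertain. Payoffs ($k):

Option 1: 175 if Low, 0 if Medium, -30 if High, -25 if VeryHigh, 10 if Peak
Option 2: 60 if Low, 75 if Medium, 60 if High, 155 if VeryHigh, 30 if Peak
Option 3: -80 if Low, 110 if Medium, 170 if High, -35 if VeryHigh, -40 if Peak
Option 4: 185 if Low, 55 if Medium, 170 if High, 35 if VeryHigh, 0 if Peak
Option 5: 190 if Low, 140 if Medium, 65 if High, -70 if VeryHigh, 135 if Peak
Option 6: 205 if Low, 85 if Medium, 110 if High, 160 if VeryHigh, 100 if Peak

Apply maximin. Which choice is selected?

Row minima: Option 1=-30, Option 2=30, Option 3=-80, Option 4=0, Option 5=-70, Option 6=85
Best worst-case = 85 → Option 6.

Option 6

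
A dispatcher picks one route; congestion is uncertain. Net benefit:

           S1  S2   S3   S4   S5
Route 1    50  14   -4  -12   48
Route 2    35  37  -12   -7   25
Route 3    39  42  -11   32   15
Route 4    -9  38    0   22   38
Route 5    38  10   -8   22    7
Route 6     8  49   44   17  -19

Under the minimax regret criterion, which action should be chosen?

Route 1

Column bests: S1=50, S2=49, S3=44, S4=32, S5=48.
Route 1 regrets: 0, 35, 48, 44, 0 → max 48
Route 2 regrets: 15, 12, 56, 39, 23 → max 56
Route 3 regrets: 11, 7, 55, 0, 33 → max 55
Route 4 regrets: 59, 11, 44, 10, 10 → max 59
Route 5 regrets: 12, 39, 52, 10, 41 → max 52
Route 6 regrets: 42, 0, 0, 15, 67 → max 67
Smallest max regret = 48 → Route 1.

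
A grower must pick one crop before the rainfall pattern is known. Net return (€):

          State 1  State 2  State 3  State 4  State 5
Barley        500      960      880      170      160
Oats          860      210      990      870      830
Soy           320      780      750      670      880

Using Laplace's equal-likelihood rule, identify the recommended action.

Row averages: Barley=534, Oats=752, Soy=680
Highest average = 752 → Oats.

Oats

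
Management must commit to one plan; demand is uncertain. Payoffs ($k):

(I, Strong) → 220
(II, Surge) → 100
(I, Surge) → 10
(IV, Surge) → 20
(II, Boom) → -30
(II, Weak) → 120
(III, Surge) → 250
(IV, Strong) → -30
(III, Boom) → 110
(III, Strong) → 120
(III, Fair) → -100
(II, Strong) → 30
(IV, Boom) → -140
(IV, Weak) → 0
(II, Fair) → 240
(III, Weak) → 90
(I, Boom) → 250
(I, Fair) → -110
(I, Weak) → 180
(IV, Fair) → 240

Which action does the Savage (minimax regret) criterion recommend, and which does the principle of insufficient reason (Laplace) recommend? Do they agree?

Column bests: Weak=180, Fair=240, Strong=220, Boom=250, Surge=250.
I regrets: 0, 350, 0, 0, 240 → max 350
II regrets: 60, 0, 190, 280, 150 → max 280
III regrets: 90, 340, 100, 140, 0 → max 340
IV regrets: 180, 0, 250, 390, 230 → max 390
Smallest max regret = 280 → II.
Row averages: I=110, II=92, III=94, IV=18
Highest average = 110 → I.

minimax regret → II; laplace → I (disagree)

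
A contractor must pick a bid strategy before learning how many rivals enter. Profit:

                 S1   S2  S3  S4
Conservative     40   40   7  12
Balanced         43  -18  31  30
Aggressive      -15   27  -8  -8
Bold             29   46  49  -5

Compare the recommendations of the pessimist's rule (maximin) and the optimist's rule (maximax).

Row minima: Conservative=7, Balanced=-18, Aggressive=-15, Bold=-5
Best worst-case = 7 → Conservative.
Row maxima: Conservative=40, Balanced=43, Aggressive=27, Bold=49
Best best-case = 49 → Bold.

maximin → Conservative; maximax → Bold (disagree)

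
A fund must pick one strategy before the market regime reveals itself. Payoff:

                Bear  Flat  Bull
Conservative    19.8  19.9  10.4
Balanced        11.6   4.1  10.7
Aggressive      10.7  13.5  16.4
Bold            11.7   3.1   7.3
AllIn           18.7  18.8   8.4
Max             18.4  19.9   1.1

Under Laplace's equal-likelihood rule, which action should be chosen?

Conservative

Row averages: Conservative=16.7, Balanced=8.8, Aggressive=203/15, Bold=221/30, AllIn=15.3, Max=197/15
Highest average = 16.7 → Conservative.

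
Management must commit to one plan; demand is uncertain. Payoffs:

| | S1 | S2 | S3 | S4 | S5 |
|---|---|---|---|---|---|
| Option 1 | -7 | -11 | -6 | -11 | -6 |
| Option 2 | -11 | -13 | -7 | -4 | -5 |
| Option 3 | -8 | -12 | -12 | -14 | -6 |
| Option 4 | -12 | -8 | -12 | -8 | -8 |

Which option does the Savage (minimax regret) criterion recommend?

Option 2

Column bests: S1=-7, S2=-8, S3=-6, S4=-4, S5=-5.
Option 1 regrets: 0, 3, 0, 7, 1 → max 7
Option 2 regrets: 4, 5, 1, 0, 0 → max 5
Option 3 regrets: 1, 4, 6, 10, 1 → max 10
Option 4 regrets: 5, 0, 6, 4, 3 → max 6
Smallest max regret = 5 → Option 2.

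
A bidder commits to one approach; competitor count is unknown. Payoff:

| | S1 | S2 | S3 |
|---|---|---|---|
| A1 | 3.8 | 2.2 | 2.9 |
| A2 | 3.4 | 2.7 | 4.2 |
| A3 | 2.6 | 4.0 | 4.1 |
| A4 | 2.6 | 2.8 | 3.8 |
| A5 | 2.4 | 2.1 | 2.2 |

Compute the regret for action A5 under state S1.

1.4

Best payoff under S1 is 3.8.
Regret = 3.8 − 2.4 = 1.4.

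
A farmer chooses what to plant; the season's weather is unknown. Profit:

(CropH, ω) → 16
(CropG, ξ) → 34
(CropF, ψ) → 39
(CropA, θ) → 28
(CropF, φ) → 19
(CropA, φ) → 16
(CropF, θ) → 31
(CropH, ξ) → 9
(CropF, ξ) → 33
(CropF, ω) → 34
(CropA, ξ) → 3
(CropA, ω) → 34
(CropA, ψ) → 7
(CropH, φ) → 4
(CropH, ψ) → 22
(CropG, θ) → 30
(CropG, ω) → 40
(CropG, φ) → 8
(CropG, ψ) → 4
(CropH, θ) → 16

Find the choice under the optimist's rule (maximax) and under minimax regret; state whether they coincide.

maximax → CropG; minimax regret → CropF (disagree)

Row maxima: CropH=22, CropF=39, CropG=40, CropA=34
Best best-case = 40 → CropG.
Column bests: θ=31, φ=19, ψ=39, ω=40, ξ=34.
CropH regrets: 15, 15, 17, 24, 25 → max 25
CropF regrets: 0, 0, 0, 6, 1 → max 6
CropG regrets: 1, 11, 35, 0, 0 → max 35
CropA regrets: 3, 3, 32, 6, 31 → max 32
Smallest max regret = 6 → CropF.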